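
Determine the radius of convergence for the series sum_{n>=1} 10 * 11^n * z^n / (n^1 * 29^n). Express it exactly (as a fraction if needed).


Step 1: General term a_n = 10 * 11^n / (n^1 * 29^n)
Step 2: By the root test, |a_n|^(1/n) = 10^(1/n) * 11 / (n^(1/n) * 29) -> 11/29 as n -> infinity (since 10^(1/n) -> 1 and n^(1/n) -> 1)
Step 3: R = 1/lim|a_n|^(1/n) = 29/11

29/11


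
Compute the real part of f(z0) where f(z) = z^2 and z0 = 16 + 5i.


Step 1: z0 = 16 + 5i
Step 2: z0^2 = 16^2 - 5^2 + 160i
Step 3: real part = 256 - 25 = 231

231


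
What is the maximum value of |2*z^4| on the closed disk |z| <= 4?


Step 1: On |z| = 4, |f(z)| = 2 * |z|^4 = 2 * 4^4
Step 2: By maximum modulus principle, maximum is on boundary.
Step 3: Maximum = 2 * 256 = 512

512


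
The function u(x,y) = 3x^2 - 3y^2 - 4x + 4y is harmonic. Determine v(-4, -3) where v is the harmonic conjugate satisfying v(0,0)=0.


Step 1: v_x = -u_y = 6y - 4
Step 2: v_y = u_x = 6x - 4
Step 3: v = 6xy - 4x - 4y + C
Step 4: v(0,0) = 0 => C = 0
Step 5: v(-4, -3) = 100

100


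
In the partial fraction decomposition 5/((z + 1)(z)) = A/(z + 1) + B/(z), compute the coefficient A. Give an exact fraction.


Step 1: Multiply both sides by (z + 1) and set z = -1
Step 2: A = 5 / (-1 - 0)
Step 3: A = 5 / (-1)
Step 4: A = -5

-5


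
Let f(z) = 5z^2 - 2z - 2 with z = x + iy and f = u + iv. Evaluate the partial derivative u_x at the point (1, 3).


Step 1: f(z) = 5(x+iy)^2 - 2(x+iy) - 2
Step 2: u = 5(x^2 - y^2) - 2x - 2
Step 3: u_x = 10x - 2
Step 4: At (1, 3): u_x = 10 - 2 = 8

8


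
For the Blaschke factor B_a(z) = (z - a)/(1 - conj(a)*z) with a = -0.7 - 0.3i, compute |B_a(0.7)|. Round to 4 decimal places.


Step 1: Numerator z0 - a = 0.7 - (-0.7 - 0.3i) = 1.4 + 0.3i
Step 2: Denominator 1 - conj(a)*z0 = 1 - (-0.7 + 0.3i)*0.7 = 1.49 - 0.21i
Step 3: |z0 - a|^2 = 1.4^2 + 0.3^2 = 2.05; |1 - conj(a)*z0|^2 = 1.49^2 + (-0.21)^2 = 2.2642
Step 4: |B_a(0.7)| = sqrt(2.05 / 2.2642) = sqrt(0.905397)
Step 5: = 0.9515

0.9515


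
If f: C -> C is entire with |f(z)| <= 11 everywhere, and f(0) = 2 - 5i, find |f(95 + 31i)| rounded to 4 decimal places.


Step 1: By Liouville's theorem, a bounded entire function is constant.
Step 2: f(z) = f(0) = 2 - 5i for all z.
Step 3: |f(w)| = |2 - 5i| = sqrt(4 + 25)
Step 4: = 5.3852

5.3852


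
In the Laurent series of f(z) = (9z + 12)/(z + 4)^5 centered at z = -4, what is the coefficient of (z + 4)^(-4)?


Step 1: Write the numerator in powers of (z + 4): 9z + 12 = 9(z + 4) + (9*(-4) + 12) = 9(z + 4) - 24
Step 2: Divide by (z + 4)^5: f(z) = -24(z + 4)^(-5) + 9(z + 4)^(-4)
Step 3: This finite sum is the Laurent series of f about z = -4.
Step 4: Coefficient of (z + 4)^(-4) = coefficient of (z + 4) in the re-centred numerator = 9

9


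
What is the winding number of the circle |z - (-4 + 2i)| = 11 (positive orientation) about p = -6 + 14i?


Step 1: Center c = (-4, 2), radius = 11
Step 2: |p - c|^2 = (-2)^2 + 12^2 = 148
Step 3: r^2 = 121
Step 4: |p-c| > r so winding number = 0

0


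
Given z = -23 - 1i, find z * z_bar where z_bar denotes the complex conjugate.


Step 1: conj(z) = -23 + 1i
Step 2: z * conj(z) = (-23)^2 + (-1)^2
Step 3: = 529 + 1 = 530

530


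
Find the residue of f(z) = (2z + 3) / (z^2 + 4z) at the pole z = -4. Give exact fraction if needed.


Step 1: Q(z) = z^2 + 4z = (z + 4)(z)
Step 2: Q'(z) = 2z + 4
Step 3: Q'(-4) = -4, P(-4) = -5
Step 4: Res = P(-4)/Q'(-4) = -5/(-4) = 5/4

5/4


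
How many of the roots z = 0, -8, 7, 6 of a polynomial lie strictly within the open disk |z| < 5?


Step 1: Check each root:
  z = 0: |0| = 0 < 5
  z = -8: |-8| = 8 >= 5
  z = 7: |7| = 7 >= 5
  z = 6: |6| = 6 >= 5
Step 2: Count = 1

1


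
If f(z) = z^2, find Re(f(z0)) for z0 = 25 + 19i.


Step 1: z0 = 25 + 19i
Step 2: z0^2 = 25^2 - 19^2 + 950i
Step 3: real part = 625 - 361 = 264

264


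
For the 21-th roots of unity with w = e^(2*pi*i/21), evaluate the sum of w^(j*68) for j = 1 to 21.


Step 1: The sum sum_{j=1}^{n} w^(k*j) equals n if n | k, else 0.
Step 2: Here n = 21, k = 68
Step 3: Does n divide k? 21 | 68 -> False
Step 4: Sum = 0

0


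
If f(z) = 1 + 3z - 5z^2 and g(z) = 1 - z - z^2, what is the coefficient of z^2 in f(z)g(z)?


Step 1: z^2 term in f*g comes from: (1)*(-z^2) + (3z)*(-z) + (-5z^2)*(1)
Step 2: = -1 - 3 - 5
Step 3: = -9

-9


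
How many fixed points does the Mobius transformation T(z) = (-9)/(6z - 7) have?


Step 1: Fixed points satisfy T(z) = z
Step 2: 6z^2 - 7z + 9 = 0
Step 3: Discriminant = (-7)^2 - 4*6*9 = -167
Step 4: Number of fixed points = 2

2


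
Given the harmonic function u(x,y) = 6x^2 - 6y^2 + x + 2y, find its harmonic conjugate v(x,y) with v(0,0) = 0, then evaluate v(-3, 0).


Step 1: v_x = -u_y = 12y - 2
Step 2: v_y = u_x = 12x + 1
Step 3: v = 12xy - 2x + y + C
Step 4: v(0,0) = 0 => C = 0
Step 5: v(-3, 0) = 6

6


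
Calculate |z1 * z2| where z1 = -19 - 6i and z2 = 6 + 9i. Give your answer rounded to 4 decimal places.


Step 1: |z1| = sqrt((-19)^2 + (-6)^2) = sqrt(397)
Step 2: |z2| = sqrt(6^2 + 9^2) = sqrt(117)
Step 3: |z1*z2| = |z1|*|z2| = sqrt(397) * sqrt(117) = sqrt(397 * 117) = sqrt(46449)
Step 4: = 215.5203

215.5203


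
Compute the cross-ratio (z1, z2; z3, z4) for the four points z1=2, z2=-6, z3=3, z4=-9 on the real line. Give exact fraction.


Step 1: (z1-z3)(z2-z4) = (-1) * 3 = -3
Step 2: (z1-z4)(z2-z3) = 11 * (-9) = -99
Step 3: Cross-ratio = 3/99 = 1/33

1/33


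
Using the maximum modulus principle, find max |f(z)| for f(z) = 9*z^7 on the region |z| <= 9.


Step 1: On |z| = 9, |f(z)| = 9 * |z|^7 = 9 * 9^7
Step 2: By maximum modulus principle, maximum is on boundary.
Step 3: Maximum = 9 * 4782969 = 43046721

43046721


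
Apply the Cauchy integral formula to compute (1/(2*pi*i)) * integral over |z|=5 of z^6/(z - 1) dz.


Step 1: f(z) = z^6, a = 1 is inside |z| = 5
Step 2: By Cauchy integral formula: (1/(2pi*i)) * integral = f(a)
Step 3: f(1) = 1^6 = 1

1


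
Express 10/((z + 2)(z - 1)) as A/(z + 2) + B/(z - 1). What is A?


Step 1: Multiply both sides by (z + 2) and set z = -2
Step 2: A = 10 / (-2 - 1)
Step 3: A = 10 / (-3)
Step 4: A = -10/3

-10/3


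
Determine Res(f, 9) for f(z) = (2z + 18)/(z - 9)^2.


Step 1: Pole of order 2 at z = 9
Step 2: Res = lim d/dz [(z - 9)^2 * f(z)] as z -> 9
Step 3: (z - 9)^2 * f(z) = 2z + 18
Step 4: d/dz[2z + 18] = 2

2


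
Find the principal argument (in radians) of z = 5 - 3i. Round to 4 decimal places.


Step 1: z = 5 - 3i
Step 2: arg(z) = atan2(-3, 5)
Step 3: arg(z) = -0.5404

-0.5404


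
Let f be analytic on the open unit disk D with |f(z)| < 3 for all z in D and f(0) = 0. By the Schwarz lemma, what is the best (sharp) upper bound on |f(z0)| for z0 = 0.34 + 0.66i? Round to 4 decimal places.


Step 1: g = f/3 maps D -> D with g(0) = 0, so by the Schwarz lemma |g(z)| <= |z|, i.e. |f(z)| <= 3|z|; this is sharp (f(z) = 3z).
Step 2: |z0|^2 = 0.34^2 + 0.66^2 = 0.5512
Step 3: |z0| = sqrt(0.5512) = 0.742428
Step 4: Best bound = 3 * |z0| = 3 * 0.742428 = 2.2273

2.2273


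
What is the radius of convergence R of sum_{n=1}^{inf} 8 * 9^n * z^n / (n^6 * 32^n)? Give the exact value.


Step 1: General term a_n = 8 * 9^n / (n^6 * 32^n)
Step 2: By the root test, |a_n|^(1/n) = 8^(1/n) * 9 / (n^(6/n) * 32) -> 9/32 as n -> infinity (since 8^(1/n) -> 1 and n^(6/n) -> 1)
Step 3: R = 1/lim|a_n|^(1/n) = 32/9

32/9


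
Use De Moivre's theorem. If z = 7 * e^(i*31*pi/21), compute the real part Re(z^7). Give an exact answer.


Step 1: By De Moivre's theorem, z^7 = 7^7 * e^(i*7*31*pi/21) = 823543 * (cos(31*pi/3) + i*sin(31*pi/3))
Step 2: |z|^7 = 7^7 = 823543
Step 3: Reduce the angle mod 2*pi: 31*pi/3 - 10*pi = pi/3
Step 4: cos(pi/3) = 1/2
Step 5: Re(z^7) = 823543 * 1/2 = 823543/2

823543/2


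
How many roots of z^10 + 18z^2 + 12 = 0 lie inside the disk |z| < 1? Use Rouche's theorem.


Step 1: On |z| = 1 the three terms have sizes |z^10| = 1^10 = 1, |18z^2| = 18*1^2 = 18, |12| = 12
Step 2: The dominant term is g(z) = 18z^2; let h(z) = z^10 + 12 so f = g + h
Step 3: On |z| = 1: |g| = 18 and |h| <= 1 + 12 = 13
Step 4: Since 18 > 13, |h| < |g| on |z| = 1, so by Rouche f has the same number of zeros as g inside |z| < 1
Step 5: g(z) = 18z^2 has 2 zeros (at the origin, multiplicity 2) inside |z| < 1. Answer = 2

2


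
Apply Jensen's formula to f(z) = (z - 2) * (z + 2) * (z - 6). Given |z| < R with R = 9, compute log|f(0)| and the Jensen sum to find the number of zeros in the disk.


Jensen's formula: (1/2pi)*integral log|f(Re^it)|dt = log|f(0)| + sum_{|a_k|<R} log(R/|a_k|)
Step 1: f(0) = (-2) * 2 * (-6) = 24
Step 2: log|f(0)| = log|2| + log|-2| + log|6| = 3.1781
Step 3: Zeros inside |z| < 9: 2, -2, 6
Step 4: Jensen sum = log(9/2) + log(9/2) + log(9/6) = 3.4136
Step 5: n(R) = number of terms in the Jensen sum = count of zeros inside |z| < 9 = 3

3


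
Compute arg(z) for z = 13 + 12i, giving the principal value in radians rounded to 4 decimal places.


Step 1: z = 13 + 12i
Step 2: arg(z) = atan2(12, 13)
Step 3: arg(z) = 0.7454

0.7454


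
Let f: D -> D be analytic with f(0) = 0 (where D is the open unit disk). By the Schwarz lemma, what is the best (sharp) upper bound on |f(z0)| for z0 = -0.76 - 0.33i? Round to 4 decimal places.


Step 1: Schwarz lemma: if f: D -> D is analytic with f(0) = 0, then |f(z)| <= |z| for all z in D, and this is sharp (f(z) = z).
Step 2: |z0|^2 = (-0.76)^2 + (-0.33)^2 = 0.6865
Step 3: |z0| = sqrt(0.6865) = 0.828553
Step 4: Best bound = |z0| = 0.8286

0.8286


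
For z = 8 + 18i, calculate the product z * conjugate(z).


Step 1: conj(z) = 8 - 18i
Step 2: z * conj(z) = 8^2 + 18^2
Step 3: = 64 + 324 = 388

388


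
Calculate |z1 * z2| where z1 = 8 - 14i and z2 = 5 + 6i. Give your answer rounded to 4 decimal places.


Step 1: |z1| = sqrt(8^2 + (-14)^2) = sqrt(260)
Step 2: |z2| = sqrt(5^2 + 6^2) = sqrt(61)
Step 3: |z1*z2| = |z1|*|z2| = sqrt(260) * sqrt(61) = sqrt(260 * 61) = sqrt(15860)
Step 4: = 125.9365

125.9365


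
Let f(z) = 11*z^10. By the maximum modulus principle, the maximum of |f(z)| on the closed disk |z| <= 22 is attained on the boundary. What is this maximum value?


Step 1: On |z| = 22, |f(z)| = 11 * |z|^10 = 11 * 22^10
Step 2: By maximum modulus principle, maximum is on boundary.
Step 3: Maximum = 11 * 26559922791424 = 292159150705664

292159150705664


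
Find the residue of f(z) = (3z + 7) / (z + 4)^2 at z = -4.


Step 1: Pole of order 2 at z = -4
Step 2: Res = lim d/dz [(z + 4)^2 * f(z)] as z -> -4
Step 3: (z + 4)^2 * f(z) = 3z + 7
Step 4: d/dz[3z + 7] = 3

3


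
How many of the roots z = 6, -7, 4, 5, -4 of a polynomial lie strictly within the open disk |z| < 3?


Step 1: Check each root:
  z = 6: |6| = 6 >= 3
  z = -7: |-7| = 7 >= 3
  z = 4: |4| = 4 >= 3
  z = 5: |5| = 5 >= 3
  z = -4: |-4| = 4 >= 3
Step 2: Count = 0

0


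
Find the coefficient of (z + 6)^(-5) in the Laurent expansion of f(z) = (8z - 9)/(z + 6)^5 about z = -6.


Step 1: Write the numerator in powers of (z + 6): 8z - 9 = 8(z + 6) + (8*(-6) - 9) = 8(z + 6) - 57
Step 2: Divide by (z + 6)^5: f(z) = -57(z + 6)^(-5) + 8(z + 6)^(-4)
Step 3: This finite sum is the Laurent series of f about z = -6.
Step 4: Coefficient of (z + 6)^(-5) = 8*(-6) - 9 = -57

-57


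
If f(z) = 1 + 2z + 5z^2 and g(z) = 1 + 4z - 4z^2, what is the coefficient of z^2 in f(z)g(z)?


Step 1: z^2 term in f*g comes from: (1)*(-4z^2) + (2z)*(4z) + (5z^2)*(1)
Step 2: = -4 + 8 + 5
Step 3: = 9

9


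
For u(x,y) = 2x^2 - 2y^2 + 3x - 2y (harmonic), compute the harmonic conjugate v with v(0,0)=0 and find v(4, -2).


Step 1: v_x = -u_y = 4y + 2
Step 2: v_y = u_x = 4x + 3
Step 3: v = 4xy + 2x + 3y + C
Step 4: v(0,0) = 0 => C = 0
Step 5: v(4, -2) = -30

-30


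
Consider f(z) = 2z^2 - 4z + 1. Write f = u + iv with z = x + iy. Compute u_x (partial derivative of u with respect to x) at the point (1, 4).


Step 1: f(z) = 2(x+iy)^2 - 4(x+iy) + 1
Step 2: u = 2(x^2 - y^2) - 4x + 1
Step 3: u_x = 4x - 4
Step 4: At (1, 4): u_x = 4 - 4 = 0

0


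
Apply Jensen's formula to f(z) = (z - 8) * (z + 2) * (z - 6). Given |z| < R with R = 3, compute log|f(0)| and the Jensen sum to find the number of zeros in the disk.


Jensen's formula: (1/2pi)*integral log|f(Re^it)|dt = log|f(0)| + sum_{|a_k|<R} log(R/|a_k|)
Step 1: f(0) = (-8) * 2 * (-6) = 96
Step 2: log|f(0)| = log|8| + log|-2| + log|6| = 4.5643
Step 3: Zeros inside |z| < 3: -2
Step 4: Jensen sum = log(3/2) = 0.4055
Step 5: n(R) = number of terms in the Jensen sum = count of zeros inside |z| < 3 = 1

1


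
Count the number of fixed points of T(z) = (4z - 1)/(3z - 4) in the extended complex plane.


Step 1: Fixed points satisfy T(z) = z
Step 2: 3z^2 - 8z + 1 = 0
Step 3: Discriminant = (-8)^2 - 4*3*1 = 52
Step 4: Number of fixed points = 2

2


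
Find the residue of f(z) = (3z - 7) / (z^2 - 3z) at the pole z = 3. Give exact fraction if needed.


Step 1: Q(z) = z^2 - 3z = (z - 3)(z)
Step 2: Q'(z) = 2z - 3
Step 3: Q'(3) = 3, P(3) = 2
Step 4: Res = P(3)/Q'(3) = 2/3 = 2/3

2/3


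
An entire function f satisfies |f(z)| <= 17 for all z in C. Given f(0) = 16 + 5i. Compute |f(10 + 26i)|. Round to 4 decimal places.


Step 1: By Liouville's theorem, a bounded entire function is constant.
Step 2: f(z) = f(0) = 16 + 5i for all z.
Step 3: |f(w)| = |16 + 5i| = sqrt(256 + 25)
Step 4: = 16.7631

16.7631


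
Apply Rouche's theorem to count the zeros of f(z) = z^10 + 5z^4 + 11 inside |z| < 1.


Step 1: On |z| = 1 the three terms have sizes |z^10| = 1^10 = 1, |5z^4| = 5*1^4 = 5, |11| = 11
Step 2: The dominant term is g(z) = 11; let h(z) = z^10 + 5z^4 so f = g + h
Step 3: On |z| = 1: |g| = 11 and |h| <= 1 + 5 = 6
Step 4: Since 11 > 6, |h| < |g| on |z| = 1, so by Rouche f has the same number of zeros as g inside |z| < 1
Step 5: g(z) = 11 is a nonzero constant with no zeros inside |z| < 1. Answer = 0

0


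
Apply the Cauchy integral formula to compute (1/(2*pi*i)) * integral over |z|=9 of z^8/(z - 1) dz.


Step 1: f(z) = z^8, a = 1 is inside |z| = 9
Step 2: By Cauchy integral formula: (1/(2pi*i)) * integral = f(a)
Step 3: f(1) = 1^8 = 1

1


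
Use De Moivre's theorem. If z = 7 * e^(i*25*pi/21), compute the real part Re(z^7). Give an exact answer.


Step 1: By De Moivre's theorem, z^7 = 7^7 * e^(i*7*25*pi/21) = 823543 * (cos(25*pi/3) + i*sin(25*pi/3))
Step 2: |z|^7 = 7^7 = 823543
Step 3: Reduce the angle mod 2*pi: 25*pi/3 - 8*pi = pi/3
Step 4: cos(pi/3) = 1/2
Step 5: Re(z^7) = 823543 * 1/2 = 823543/2

823543/2


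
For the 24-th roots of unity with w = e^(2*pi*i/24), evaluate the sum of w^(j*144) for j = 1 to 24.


Step 1: The sum sum_{j=1}^{n} w^(k*j) equals n if n | k, else 0.
Step 2: Here n = 24, k = 144
Step 3: Does n divide k? 24 | 144 -> True
Step 4: Sum = 24

24


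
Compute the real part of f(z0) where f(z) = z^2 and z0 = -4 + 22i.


Step 1: z0 = -4 + 22i
Step 2: z0^2 = (-4)^2 - 22^2 - 176i
Step 3: real part = 16 - 484 = -468

-468


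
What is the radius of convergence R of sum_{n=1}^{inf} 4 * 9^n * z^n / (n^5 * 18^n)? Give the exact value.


Step 1: General term a_n = 4 * 9^n / (n^5 * 18^n)
Step 2: By the root test, |a_n|^(1/n) = 4^(1/n) * 9 / (n^(5/n) * 18) -> 9/18 as n -> infinity (since 4^(1/n) -> 1 and n^(5/n) -> 1)
Step 3: R = 1/lim|a_n|^(1/n) = 18/9 = 2

2


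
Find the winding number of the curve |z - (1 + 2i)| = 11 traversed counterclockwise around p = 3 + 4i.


Step 1: Center c = (1, 2), radius = 11
Step 2: |p - c|^2 = 2^2 + 2^2 = 8
Step 3: r^2 = 121
Step 4: |p-c| < r so winding number = 1

1


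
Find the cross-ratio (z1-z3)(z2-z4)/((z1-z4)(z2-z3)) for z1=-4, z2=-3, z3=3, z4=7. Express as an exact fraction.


Step 1: (z1-z3)(z2-z4) = (-7) * (-10) = 70
Step 2: (z1-z4)(z2-z3) = (-11) * (-6) = 66
Step 3: Cross-ratio = 70/66 = 35/33

35/33


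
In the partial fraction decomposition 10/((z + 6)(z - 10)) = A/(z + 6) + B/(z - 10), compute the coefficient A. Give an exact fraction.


Step 1: Multiply both sides by (z + 6) and set z = -6
Step 2: A = 10 / (-6 - 10)
Step 3: A = 10 / (-16)
Step 4: A = -5/8

-5/8


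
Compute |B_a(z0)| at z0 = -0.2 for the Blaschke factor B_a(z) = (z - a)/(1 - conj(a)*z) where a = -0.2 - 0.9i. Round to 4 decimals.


Step 1: Numerator z0 - a = -0.2 - (-0.2 - 0.9i) = 0 + 0.9i
Step 2: Denominator 1 - conj(a)*z0 = 1 - (-0.2 + 0.9i)*(-0.2) = 0.96 + 0.18i
Step 3: |z0 - a|^2 = 0^2 + 0.9^2 = 0.81; |1 - conj(a)*z0|^2 = 0.96^2 + 0.18^2 = 0.954
Step 4: |B_a(-0.2)| = sqrt(0.81 / 0.954) = sqrt(0.849057)
Step 5: = 0.9214

0.9214


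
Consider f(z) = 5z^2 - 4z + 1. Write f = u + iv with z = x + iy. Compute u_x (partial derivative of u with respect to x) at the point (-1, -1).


Step 1: f(z) = 5(x+iy)^2 - 4(x+iy) + 1
Step 2: u = 5(x^2 - y^2) - 4x + 1
Step 3: u_x = 10x - 4
Step 4: At (-1, -1): u_x = -10 - 4 = -14

-14


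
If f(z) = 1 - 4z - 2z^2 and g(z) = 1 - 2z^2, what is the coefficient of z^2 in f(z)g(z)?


Step 1: z^2 term in f*g comes from: (1)*(-2z^2) + (-4z)*(0) + (-2z^2)*(1)
Step 2: = -2 + 0 - 2
Step 3: = -4

-4


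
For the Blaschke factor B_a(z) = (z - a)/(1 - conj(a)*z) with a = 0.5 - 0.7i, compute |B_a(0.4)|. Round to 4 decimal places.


Step 1: Numerator z0 - a = 0.4 - (0.5 - 0.7i) = -0.1 + 0.7i
Step 2: Denominator 1 - conj(a)*z0 = 1 - (0.5 + 0.7i)*0.4 = 0.8 - 0.28i
Step 3: |z0 - a|^2 = (-0.1)^2 + 0.7^2 = 0.5; |1 - conj(a)*z0|^2 = 0.8^2 + (-0.28)^2 = 0.7184
Step 4: |B_a(0.4)| = sqrt(0.5 / 0.7184) = sqrt(0.695991)
Step 5: = 0.8343

0.8343


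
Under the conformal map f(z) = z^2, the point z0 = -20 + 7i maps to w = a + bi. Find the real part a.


Step 1: z0 = -20 + 7i
Step 2: z0^2 = (-20)^2 - 7^2 - 280i
Step 3: real part = 400 - 49 = 351

351


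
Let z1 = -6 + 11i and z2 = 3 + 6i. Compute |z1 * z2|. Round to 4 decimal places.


Step 1: |z1| = sqrt((-6)^2 + 11^2) = sqrt(157)
Step 2: |z2| = sqrt(3^2 + 6^2) = sqrt(45)
Step 3: |z1*z2| = |z1|*|z2| = sqrt(157) * sqrt(45) = sqrt(157 * 45) = sqrt(7065)
Step 4: = 84.0536

84.0536


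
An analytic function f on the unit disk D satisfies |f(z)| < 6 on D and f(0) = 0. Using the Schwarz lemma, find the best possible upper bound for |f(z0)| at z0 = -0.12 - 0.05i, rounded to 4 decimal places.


Step 1: g = f/6 maps D -> D with g(0) = 0, so by the Schwarz lemma |g(z)| <= |z|, i.e. |f(z)| <= 6|z|; this is sharp (f(z) = 6z).
Step 2: |z0|^2 = (-0.12)^2 + (-0.05)^2 = 0.0169
Step 3: |z0| = sqrt(0.0169) = 0.13
Step 4: Best bound = 6 * |z0| = 6 * 0.13 = 0.78

0.78


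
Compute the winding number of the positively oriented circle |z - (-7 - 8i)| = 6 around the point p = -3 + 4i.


Step 1: Center c = (-7, -8), radius = 6
Step 2: |p - c|^2 = 4^2 + 12^2 = 160
Step 3: r^2 = 36
Step 4: |p-c| > r so winding number = 0

0


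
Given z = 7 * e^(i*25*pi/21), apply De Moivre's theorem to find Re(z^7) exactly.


Step 1: By De Moivre's theorem, z^7 = 7^7 * e^(i*7*25*pi/21) = 823543 * (cos(25*pi/3) + i*sin(25*pi/3))
Step 2: |z|^7 = 7^7 = 823543
Step 3: Reduce the angle mod 2*pi: 25*pi/3 - 8*pi = pi/3
Step 4: cos(pi/3) = 1/2
Step 5: Re(z^7) = 823543 * 1/2 = 823543/2

823543/2


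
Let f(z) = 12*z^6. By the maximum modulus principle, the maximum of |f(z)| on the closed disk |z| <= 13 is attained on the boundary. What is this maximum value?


Step 1: On |z| = 13, |f(z)| = 12 * |z|^6 = 12 * 13^6
Step 2: By maximum modulus principle, maximum is on boundary.
Step 3: Maximum = 12 * 4826809 = 57921708

57921708


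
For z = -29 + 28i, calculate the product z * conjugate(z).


Step 1: conj(z) = -29 - 28i
Step 2: z * conj(z) = (-29)^2 + 28^2
Step 3: = 841 + 784 = 1625

1625


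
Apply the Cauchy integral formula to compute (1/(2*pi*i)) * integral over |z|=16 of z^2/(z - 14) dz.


Step 1: f(z) = z^2, a = 14 is inside |z| = 16
Step 2: By Cauchy integral formula: (1/(2pi*i)) * integral = f(a)
Step 3: f(14) = 14^2 = 196

196


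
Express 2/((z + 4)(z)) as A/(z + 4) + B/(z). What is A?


Step 1: Multiply both sides by (z + 4) and set z = -4
Step 2: A = 2 / (-4 - 0)
Step 3: A = 2 / (-4)
Step 4: A = -1/2

-1/2


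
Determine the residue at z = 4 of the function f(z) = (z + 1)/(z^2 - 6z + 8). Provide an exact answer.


Step 1: Q(z) = z^2 - 6z + 8 = (z - 4)(z - 2)
Step 2: Q'(z) = 2z - 6
Step 3: Q'(4) = 2, P(4) = 5
Step 4: Res = P(4)/Q'(4) = 5/2 = 5/2

5/2


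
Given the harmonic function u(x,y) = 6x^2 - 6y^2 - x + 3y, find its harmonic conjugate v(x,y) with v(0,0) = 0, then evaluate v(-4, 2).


Step 1: v_x = -u_y = 12y - 3
Step 2: v_y = u_x = 12x - 1
Step 3: v = 12xy - 3x - y + C
Step 4: v(0,0) = 0 => C = 0
Step 5: v(-4, 2) = -86

-86


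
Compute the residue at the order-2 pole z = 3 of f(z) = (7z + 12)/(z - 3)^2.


Step 1: Pole of order 2 at z = 3
Step 2: Res = lim d/dz [(z - 3)^2 * f(z)] as z -> 3
Step 3: (z - 3)^2 * f(z) = 7z + 12
Step 4: d/dz[7z + 12] = 7

7


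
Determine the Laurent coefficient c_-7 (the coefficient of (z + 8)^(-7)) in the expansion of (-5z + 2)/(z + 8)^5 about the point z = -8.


Step 1: Write the numerator in powers of (z + 8): -5z + 2 = -5(z + 8) + (-5*(-8) + 2) = -5(z + 8) + 42
Step 2: Divide by (z + 8)^5: f(z) = 42(z + 8)^(-5) - 5(z + 8)^(-4)
Step 3: This finite sum is the Laurent series of f about z = -8.
Step 4: Only the powers -5 and -4 appear, so the coefficient of (z + 8)^(-7) = 0

0


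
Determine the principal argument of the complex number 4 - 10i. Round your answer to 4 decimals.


Step 1: z = 4 - 10i
Step 2: arg(z) = atan2(-10, 4)
Step 3: arg(z) = -1.1903

-1.1903


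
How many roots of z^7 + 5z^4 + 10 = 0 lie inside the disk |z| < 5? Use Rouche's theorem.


Step 1: On |z| = 5 the three terms have sizes |z^7| = 5^7 = 78125, |5z^4| = 5*5^4 = 3125, |10| = 10
Step 2: The dominant term is g(z) = z^7; let h(z) = 5z^4 + 10 so f = g + h
Step 3: On |z| = 5: |g| = 78125 and |h| <= 3125 + 10 = 3135
Step 4: Since 78125 > 3135, |h| < |g| on |z| = 5, so by Rouche f has the same number of zeros as g inside |z| < 5
Step 5: g(z) = z^7 has 7 zeros (all at the origin) inside |z| < 5. Answer = 7

7


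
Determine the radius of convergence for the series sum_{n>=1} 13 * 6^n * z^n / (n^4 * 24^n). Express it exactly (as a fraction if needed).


Step 1: General term a_n = 13 * 6^n / (n^4 * 24^n)
Step 2: By the root test, |a_n|^(1/n) = 13^(1/n) * 6 / (n^(4/n) * 24) -> 6/24 as n -> infinity (since 13^(1/n) -> 1 and n^(4/n) -> 1)
Step 3: R = 1/lim|a_n|^(1/n) = 24/6 = 4

4


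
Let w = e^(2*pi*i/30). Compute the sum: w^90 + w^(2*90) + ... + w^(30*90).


Step 1: The sum sum_{j=1}^{n} w^(k*j) equals n if n | k, else 0.
Step 2: Here n = 30, k = 90
Step 3: Does n divide k? 30 | 90 -> True
Step 4: Sum = 30

30


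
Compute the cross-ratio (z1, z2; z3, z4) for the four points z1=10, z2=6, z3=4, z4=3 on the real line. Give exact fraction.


Step 1: (z1-z3)(z2-z4) = 6 * 3 = 18
Step 2: (z1-z4)(z2-z3) = 7 * 2 = 14
Step 3: Cross-ratio = 18/14 = 9/7

9/7


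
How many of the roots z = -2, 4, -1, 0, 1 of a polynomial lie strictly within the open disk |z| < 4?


Step 1: Check each root:
  z = -2: |-2| = 2 < 4
  z = 4: |4| = 4 >= 4
  z = -1: |-1| = 1 < 4
  z = 0: |0| = 0 < 4
  z = 1: |1| = 1 < 4
Step 2: Count = 4

4


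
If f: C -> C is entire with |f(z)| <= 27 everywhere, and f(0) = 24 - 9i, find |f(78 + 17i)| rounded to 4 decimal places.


Step 1: By Liouville's theorem, a bounded entire function is constant.
Step 2: f(z) = f(0) = 24 - 9i for all z.
Step 3: |f(w)| = |24 - 9i| = sqrt(576 + 81)
Step 4: = 25.632

25.632


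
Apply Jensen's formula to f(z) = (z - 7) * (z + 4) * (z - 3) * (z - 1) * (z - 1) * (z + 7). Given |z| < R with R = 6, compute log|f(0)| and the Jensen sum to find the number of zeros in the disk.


Jensen's formula: (1/2pi)*integral log|f(Re^it)|dt = log|f(0)| + sum_{|a_k|<R} log(R/|a_k|)
Step 1: f(0) = (-7) * 4 * (-3) * (-1) * (-1) * 7 = 588
Step 2: log|f(0)| = log|7| + log|-4| + log|3| + log|1| + log|1| + log|-7| = 6.3767
Step 3: Zeros inside |z| < 6: -4, 3, 1, 1
Step 4: Jensen sum = log(6/4) + log(6/3) + log(6/1) + log(6/1) = 4.6821
Step 5: n(R) = number of terms in the Jensen sum = count of zeros inside |z| < 6 = 4

4


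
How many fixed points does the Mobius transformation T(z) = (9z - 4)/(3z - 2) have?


Step 1: Fixed points satisfy T(z) = z
Step 2: 3z^2 - 11z + 4 = 0
Step 3: Discriminant = (-11)^2 - 4*3*4 = 73
Step 4: Number of fixed points = 2

2


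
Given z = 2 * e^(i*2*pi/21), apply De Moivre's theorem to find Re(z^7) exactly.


Step 1: By De Moivre's theorem, z^7 = 2^7 * e^(i*7*2*pi/21) = 128 * (cos(2*pi/3) + i*sin(2*pi/3))
Step 2: |z|^7 = 2^7 = 128
Step 3: The angle 2*pi/3 already lies in [0, 2*pi)
Step 4: cos(2*pi/3) = -1/2
Step 5: Re(z^7) = 128 * (-1/2) = -64

-64


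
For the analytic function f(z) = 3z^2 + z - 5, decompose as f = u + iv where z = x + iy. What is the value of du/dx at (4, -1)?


Step 1: f(z) = 3(x+iy)^2 + (x+iy) - 5
Step 2: u = 3(x^2 - y^2) + x - 5
Step 3: u_x = 6x + 1
Step 4: At (4, -1): u_x = 24 + 1 = 25

25


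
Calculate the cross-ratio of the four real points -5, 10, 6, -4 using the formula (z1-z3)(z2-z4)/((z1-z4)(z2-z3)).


Step 1: (z1-z3)(z2-z4) = (-11) * 14 = -154
Step 2: (z1-z4)(z2-z3) = (-1) * 4 = -4
Step 3: Cross-ratio = 154/4 = 77/2

77/2


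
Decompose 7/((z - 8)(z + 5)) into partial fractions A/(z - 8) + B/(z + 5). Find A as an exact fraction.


Step 1: Multiply both sides by (z - 8) and set z = 8
Step 2: A = 7 / (8 + 5)
Step 3: A = 7 / 13
Step 4: A = 7/13

7/13


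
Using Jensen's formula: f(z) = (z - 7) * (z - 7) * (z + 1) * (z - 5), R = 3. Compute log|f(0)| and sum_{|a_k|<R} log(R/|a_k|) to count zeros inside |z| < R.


Jensen's formula: (1/2pi)*integral log|f(Re^it)|dt = log|f(0)| + sum_{|a_k|<R} log(R/|a_k|)
Step 1: f(0) = (-7) * (-7) * 1 * (-5) = -245
Step 2: log|f(0)| = log|7| + log|7| + log|-1| + log|5| = 5.5013
Step 3: Zeros inside |z| < 3: -1
Step 4: Jensen sum = log(3/1) = 1.0986
Step 5: n(R) = number of terms in the Jensen sum = count of zeros inside |z| < 3 = 1

1


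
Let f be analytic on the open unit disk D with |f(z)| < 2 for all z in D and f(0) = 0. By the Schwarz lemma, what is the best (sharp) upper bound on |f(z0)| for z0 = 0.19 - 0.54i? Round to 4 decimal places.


Step 1: g = f/2 maps D -> D with g(0) = 0, so by the Schwarz lemma |g(z)| <= |z|, i.e. |f(z)| <= 2|z|; this is sharp (f(z) = 2z).
Step 2: |z0|^2 = 0.19^2 + (-0.54)^2 = 0.3277
Step 3: |z0| = sqrt(0.3277) = 0.572451
Step 4: Best bound = 2 * |z0| = 2 * 0.572451 = 1.1449

1.1449


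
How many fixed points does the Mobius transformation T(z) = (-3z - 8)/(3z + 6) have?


Step 1: Fixed points satisfy T(z) = z
Step 2: 3z^2 + 9z + 8 = 0
Step 3: Discriminant = 9^2 - 4*3*8 = -15
Step 4: Number of fixed points = 2

2


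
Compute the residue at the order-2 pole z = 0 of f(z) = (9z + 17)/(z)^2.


Step 1: Pole of order 2 at z = 0
Step 2: Res = lim d/dz [(z)^2 * f(z)] as z -> 0
Step 3: (z)^2 * f(z) = 9z + 17
Step 4: d/dz[9z + 17] = 9

9


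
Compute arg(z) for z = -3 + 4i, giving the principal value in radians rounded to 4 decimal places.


Step 1: z = -3 + 4i
Step 2: arg(z) = atan2(4, -3)
Step 3: arg(z) = 2.2143

2.2143


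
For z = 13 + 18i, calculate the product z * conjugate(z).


Step 1: conj(z) = 13 - 18i
Step 2: z * conj(z) = 13^2 + 18^2
Step 3: = 169 + 324 = 493

493


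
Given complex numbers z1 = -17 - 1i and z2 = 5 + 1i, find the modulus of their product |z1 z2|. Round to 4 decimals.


Step 1: |z1| = sqrt((-17)^2 + (-1)^2) = sqrt(290)
Step 2: |z2| = sqrt(5^2 + 1^2) = sqrt(26)
Step 3: |z1*z2| = |z1|*|z2| = sqrt(290) * sqrt(26) = sqrt(290 * 26) = sqrt(7540)
Step 4: = 86.8332

86.8332


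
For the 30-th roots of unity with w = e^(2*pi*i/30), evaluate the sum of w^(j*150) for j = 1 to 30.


Step 1: The sum sum_{j=1}^{n} w^(k*j) equals n if n | k, else 0.
Step 2: Here n = 30, k = 150
Step 3: Does n divide k? 30 | 150 -> True
Step 4: Sum = 30

30


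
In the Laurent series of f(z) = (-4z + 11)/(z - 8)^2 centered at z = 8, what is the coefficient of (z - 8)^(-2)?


Step 1: Write the numerator in powers of (z - 8): -4z + 11 = -4(z - 8) + (-4*8 + 11) = -4(z - 8) - 21
Step 2: Divide by (z - 8)^2: f(z) = -21(z - 8)^(-2) - 4(z - 8)^(-1)
Step 3: This finite sum is the Laurent series of f about z = 8.
Step 4: Coefficient of (z - 8)^(-2) = -4*8 + 11 = -21

-21


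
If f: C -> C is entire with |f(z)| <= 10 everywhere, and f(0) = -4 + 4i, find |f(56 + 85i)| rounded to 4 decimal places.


Step 1: By Liouville's theorem, a bounded entire function is constant.
Step 2: f(z) = f(0) = -4 + 4i for all z.
Step 3: |f(w)| = |-4 + 4i| = sqrt(16 + 16)
Step 4: = 5.6569

5.6569


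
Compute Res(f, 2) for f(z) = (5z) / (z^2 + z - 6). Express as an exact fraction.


Step 1: Q(z) = z^2 + z - 6 = (z - 2)(z + 3)
Step 2: Q'(z) = 2z + 1
Step 3: Q'(2) = 5, P(2) = 10
Step 4: Res = P(2)/Q'(2) = 10/5 = 2

2


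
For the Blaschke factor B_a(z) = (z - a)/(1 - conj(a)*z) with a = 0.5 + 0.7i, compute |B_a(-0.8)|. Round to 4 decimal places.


Step 1: Numerator z0 - a = -0.8 - (0.5 + 0.7i) = -1.3 - 0.7i
Step 2: Denominator 1 - conj(a)*z0 = 1 - (0.5 - 0.7i)*(-0.8) = 1.4 - 0.56i
Step 3: |z0 - a|^2 = (-1.3)^2 + (-0.7)^2 = 2.18; |1 - conj(a)*z0|^2 = 1.4^2 + (-0.56)^2 = 2.2736
Step 4: |B_a(-0.8)| = sqrt(2.18 / 2.2736) = sqrt(0.958832)
Step 5: = 0.9792

0.9792


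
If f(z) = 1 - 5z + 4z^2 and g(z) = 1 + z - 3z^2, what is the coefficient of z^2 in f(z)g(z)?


Step 1: z^2 term in f*g comes from: (1)*(-3z^2) + (-5z)*(z) + (4z^2)*(1)
Step 2: = -3 - 5 + 4
Step 3: = -4

-4


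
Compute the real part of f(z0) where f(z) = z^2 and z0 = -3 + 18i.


Step 1: z0 = -3 + 18i
Step 2: z0^2 = (-3)^2 - 18^2 - 108i
Step 3: real part = 9 - 324 = -315

-315


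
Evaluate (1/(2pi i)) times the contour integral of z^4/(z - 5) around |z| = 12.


Step 1: f(z) = z^4, a = 5 is inside |z| = 12
Step 2: By Cauchy integral formula: (1/(2pi*i)) * integral = f(a)
Step 3: f(5) = 5^4 = 625

625


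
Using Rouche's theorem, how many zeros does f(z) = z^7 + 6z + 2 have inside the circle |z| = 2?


Step 1: On |z| = 2 the three terms have sizes |z^7| = 2^7 = 128, |6z| = 6*2 = 12, |2| = 2
Step 2: The dominant term is g(z) = z^7; let h(z) = 6z + 2 so f = g + h
Step 3: On |z| = 2: |g| = 128 and |h| <= 12 + 2 = 14
Step 4: Since 128 > 14, |h| < |g| on |z| = 2, so by Rouche f has the same number of zeros as g inside |z| < 2
Step 5: g(z) = z^7 has 7 zeros (all at the origin) inside |z| < 2. Answer = 7

7


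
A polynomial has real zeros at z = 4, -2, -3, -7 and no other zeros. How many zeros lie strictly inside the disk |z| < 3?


Step 1: Check each root:
  z = 4: |4| = 4 >= 3
  z = -2: |-2| = 2 < 3
  z = -3: |-3| = 3 >= 3
  z = -7: |-7| = 7 >= 3
Step 2: Count = 1

1


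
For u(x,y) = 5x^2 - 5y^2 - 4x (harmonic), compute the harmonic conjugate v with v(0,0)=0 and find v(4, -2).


Step 1: v_x = -u_y = 10y + 0
Step 2: v_y = u_x = 10x - 4
Step 3: v = 10xy - 4y + C
Step 4: v(0,0) = 0 => C = 0
Step 5: v(4, -2) = -72

-72


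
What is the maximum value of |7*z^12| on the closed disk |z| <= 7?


Step 1: On |z| = 7, |f(z)| = 7 * |z|^12 = 7 * 7^12
Step 2: By maximum modulus principle, maximum is on boundary.
Step 3: Maximum = 7 * 13841287201 = 96889010407

96889010407


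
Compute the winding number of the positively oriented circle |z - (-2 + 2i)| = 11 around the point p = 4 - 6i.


Step 1: Center c = (-2, 2), radius = 11
Step 2: |p - c|^2 = 6^2 + (-8)^2 = 100
Step 3: r^2 = 121
Step 4: |p-c| < r so winding number = 1

1


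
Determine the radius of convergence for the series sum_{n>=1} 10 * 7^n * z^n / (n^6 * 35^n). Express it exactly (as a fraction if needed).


Step 1: General term a_n = 10 * 7^n / (n^6 * 35^n)
Step 2: By the root test, |a_n|^(1/n) = 10^(1/n) * 7 / (n^(6/n) * 35) -> 7/35 as n -> infinity (since 10^(1/n) -> 1 and n^(6/n) -> 1)
Step 3: R = 1/lim|a_n|^(1/n) = 35/7 = 5

5


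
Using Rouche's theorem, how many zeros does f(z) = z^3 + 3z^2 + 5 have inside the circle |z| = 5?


Step 1: On |z| = 5 the three terms have sizes |z^3| = 5^3 = 125, |3z^2| = 3*5^2 = 75, |5| = 5
Step 2: The dominant term is g(z) = z^3; let h(z) = 3z^2 + 5 so f = g + h
Step 3: On |z| = 5: |g| = 125 and |h| <= 75 + 5 = 80
Step 4: Since 125 > 80, |h| < |g| on |z| = 5, so by Rouche f has the same number of zeros as g inside |z| < 5
Step 5: g(z) = z^3 has 3 zeros (all at the origin) inside |z| < 5. Answer = 3

3


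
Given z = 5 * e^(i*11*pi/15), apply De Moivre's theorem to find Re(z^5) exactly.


Step 1: By De Moivre's theorem, z^5 = 5^5 * e^(i*5*11*pi/15) = 3125 * (cos(11*pi/3) + i*sin(11*pi/3))
Step 2: |z|^5 = 5^5 = 3125
Step 3: Reduce the angle mod 2*pi: 11*pi/3 - 2*pi = 5*pi/3
Step 4: cos(5*pi/3) = 1/2
Step 5: Re(z^5) = 3125 * 1/2 = 3125/2

3125/2


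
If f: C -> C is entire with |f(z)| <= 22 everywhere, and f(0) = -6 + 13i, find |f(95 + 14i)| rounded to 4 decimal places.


Step 1: By Liouville's theorem, a bounded entire function is constant.
Step 2: f(z) = f(0) = -6 + 13i for all z.
Step 3: |f(w)| = |-6 + 13i| = sqrt(36 + 169)
Step 4: = 14.3178

14.3178


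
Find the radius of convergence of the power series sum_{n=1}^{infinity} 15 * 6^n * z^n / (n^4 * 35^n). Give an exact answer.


Step 1: General term a_n = 15 * 6^n / (n^4 * 35^n)
Step 2: By the root test, |a_n|^(1/n) = 15^(1/n) * 6 / (n^(4/n) * 35) -> 6/35 as n -> infinity (since 15^(1/n) -> 1 and n^(4/n) -> 1)
Step 3: R = 1/lim|a_n|^(1/n) = 35/6

35/6


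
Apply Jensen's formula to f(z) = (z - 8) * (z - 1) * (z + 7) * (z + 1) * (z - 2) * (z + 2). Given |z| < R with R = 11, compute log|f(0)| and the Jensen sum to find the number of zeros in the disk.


Jensen's formula: (1/2pi)*integral log|f(Re^it)|dt = log|f(0)| + sum_{|a_k|<R} log(R/|a_k|)
Step 1: f(0) = (-8) * (-1) * 7 * 1 * (-2) * 2 = -224
Step 2: log|f(0)| = log|8| + log|1| + log|-7| + log|-1| + log|2| + log|-2| = 5.4116
Step 3: Zeros inside |z| < 11: 8, 1, -7, -1, 2, -2
Step 4: Jensen sum = log(11/8) + log(11/1) + log(11/7) + log(11/1) + log(11/2) + log(11/2) = 8.9757
Step 5: n(R) = number of terms in the Jensen sum = count of zeros inside |z| < 11 = 6

6


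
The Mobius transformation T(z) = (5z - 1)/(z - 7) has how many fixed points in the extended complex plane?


Step 1: Fixed points satisfy T(z) = z
Step 2: z^2 - 12z + 1 = 0
Step 3: Discriminant = (-12)^2 - 4*1*1 = 140
Step 4: Number of fixed points = 2

2


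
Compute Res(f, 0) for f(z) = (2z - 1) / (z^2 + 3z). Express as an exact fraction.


Step 1: Q(z) = z^2 + 3z = (z)(z + 3)
Step 2: Q'(z) = 2z + 3
Step 3: Q'(0) = 3, P(0) = -1
Step 4: Res = P(0)/Q'(0) = -1/3 = -1/3

-1/3


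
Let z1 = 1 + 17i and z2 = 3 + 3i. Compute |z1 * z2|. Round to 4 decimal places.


Step 1: |z1| = sqrt(1^2 + 17^2) = sqrt(290)
Step 2: |z2| = sqrt(3^2 + 3^2) = sqrt(18)
Step 3: |z1*z2| = |z1|*|z2| = sqrt(290) * sqrt(18) = sqrt(290 * 18) = sqrt(5220)
Step 4: = 72.2496

72.2496


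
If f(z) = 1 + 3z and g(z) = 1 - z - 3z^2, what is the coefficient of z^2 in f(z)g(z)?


Step 1: z^2 term in f*g comes from: (1)*(-3z^2) + (3z)*(-z) + (0)*(1)
Step 2: = -3 - 3 + 0
Step 3: = -6

-6


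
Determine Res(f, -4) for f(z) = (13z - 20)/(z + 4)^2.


Step 1: Pole of order 2 at z = -4
Step 2: Res = lim d/dz [(z + 4)^2 * f(z)] as z -> -4
Step 3: (z + 4)^2 * f(z) = 13z - 20
Step 4: d/dz[13z - 20] = 13

13


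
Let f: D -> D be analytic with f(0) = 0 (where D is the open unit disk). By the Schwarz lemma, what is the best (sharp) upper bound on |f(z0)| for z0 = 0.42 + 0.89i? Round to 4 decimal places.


Step 1: Schwarz lemma: if f: D -> D is analytic with f(0) = 0, then |f(z)| <= |z| for all z in D, and this is sharp (f(z) = z).
Step 2: |z0|^2 = 0.42^2 + 0.89^2 = 0.9685
Step 3: |z0| = sqrt(0.9685) = 0.984124
Step 4: Best bound = |z0| = 0.9841

0.9841


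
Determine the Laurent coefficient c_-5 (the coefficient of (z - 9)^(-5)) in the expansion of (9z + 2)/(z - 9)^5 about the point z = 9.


Step 1: Write the numerator in powers of (z - 9): 9z + 2 = 9(z - 9) + (9*9 + 2) = 9(z - 9) + 83
Step 2: Divide by (z - 9)^5: f(z) = 83(z - 9)^(-5) + 9(z - 9)^(-4)
Step 3: This finite sum is the Laurent series of f about z = 9.
Step 4: Coefficient of (z - 9)^(-5) = 9*9 + 2 = 83

83


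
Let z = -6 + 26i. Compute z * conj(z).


Step 1: conj(z) = -6 - 26i
Step 2: z * conj(z) = (-6)^2 + 26^2
Step 3: = 36 + 676 = 712

712


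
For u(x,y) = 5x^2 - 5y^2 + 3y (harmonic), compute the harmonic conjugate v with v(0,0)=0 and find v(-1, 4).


Step 1: v_x = -u_y = 10y - 3
Step 2: v_y = u_x = 10x + 0
Step 3: v = 10xy - 3x + C
Step 4: v(0,0) = 0 => C = 0
Step 5: v(-1, 4) = -37

-37


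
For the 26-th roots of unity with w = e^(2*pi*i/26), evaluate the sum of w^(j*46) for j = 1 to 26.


Step 1: The sum sum_{j=1}^{n} w^(k*j) equals n if n | k, else 0.
Step 2: Here n = 26, k = 46
Step 3: Does n divide k? 26 | 46 -> False
Step 4: Sum = 0

0


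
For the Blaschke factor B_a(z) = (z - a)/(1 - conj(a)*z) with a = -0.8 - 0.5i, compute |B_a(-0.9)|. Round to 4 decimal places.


Step 1: Numerator z0 - a = -0.9 - (-0.8 - 0.5i) = -0.1 + 0.5i
Step 2: Denominator 1 - conj(a)*z0 = 1 - (-0.8 + 0.5i)*(-0.9) = 0.28 + 0.45i
Step 3: |z0 - a|^2 = (-0.1)^2 + 0.5^2 = 0.26; |1 - conj(a)*z0|^2 = 0.28^2 + 0.45^2 = 0.2809
Step 4: |B_a(-0.9)| = sqrt(0.26 / 0.2809) = sqrt(0.925596)
Step 5: = 0.9621

0.9621


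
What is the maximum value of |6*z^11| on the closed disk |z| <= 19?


Step 1: On |z| = 19, |f(z)| = 6 * |z|^11 = 6 * 19^11
Step 2: By maximum modulus principle, maximum is on boundary.
Step 3: Maximum = 6 * 116490258898219 = 698941553389314

698941553389314


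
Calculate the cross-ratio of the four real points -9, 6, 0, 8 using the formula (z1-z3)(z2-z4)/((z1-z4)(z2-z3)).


Step 1: (z1-z3)(z2-z4) = (-9) * (-2) = 18
Step 2: (z1-z4)(z2-z3) = (-17) * 6 = -102
Step 3: Cross-ratio = -18/102 = -3/17

-3/17


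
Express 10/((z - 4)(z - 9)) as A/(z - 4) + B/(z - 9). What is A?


Step 1: Multiply both sides by (z - 4) and set z = 4
Step 2: A = 10 / (4 - 9)
Step 3: A = 10 / (-5)
Step 4: A = -2

-2


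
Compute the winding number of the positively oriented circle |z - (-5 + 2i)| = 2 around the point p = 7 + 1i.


Step 1: Center c = (-5, 2), radius = 2
Step 2: |p - c|^2 = 12^2 + (-1)^2 = 145
Step 3: r^2 = 4
Step 4: |p-c| > r so winding number = 0

0


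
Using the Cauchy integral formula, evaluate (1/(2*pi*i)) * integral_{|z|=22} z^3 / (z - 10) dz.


Step 1: f(z) = z^3, a = 10 is inside |z| = 22
Step 2: By Cauchy integral formula: (1/(2pi*i)) * integral = f(a)
Step 3: f(10) = 10^3 = 1000

1000


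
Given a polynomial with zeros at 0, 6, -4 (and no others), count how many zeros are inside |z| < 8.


Step 1: Check each root:
  z = 0: |0| = 0 < 8
  z = 6: |6| = 6 < 8
  z = -4: |-4| = 4 < 8
Step 2: Count = 3

3


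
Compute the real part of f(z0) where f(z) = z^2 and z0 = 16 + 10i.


Step 1: z0 = 16 + 10i
Step 2: z0^2 = 16^2 - 10^2 + 320i
Step 3: real part = 256 - 100 = 156

156


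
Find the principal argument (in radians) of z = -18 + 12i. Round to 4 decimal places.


Step 1: z = -18 + 12i
Step 2: arg(z) = atan2(12, -18)
Step 3: arg(z) = 2.5536

2.5536


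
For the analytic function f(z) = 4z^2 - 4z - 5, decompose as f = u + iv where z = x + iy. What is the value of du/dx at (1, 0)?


Step 1: f(z) = 4(x+iy)^2 - 4(x+iy) - 5
Step 2: u = 4(x^2 - y^2) - 4x - 5
Step 3: u_x = 8x - 4
Step 4: At (1, 0): u_x = 8 - 4 = 4

4


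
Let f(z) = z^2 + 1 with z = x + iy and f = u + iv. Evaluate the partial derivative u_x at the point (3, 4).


Step 1: f(z) = (x+iy)^2 + 1
Step 2: u = (x^2 - y^2) + 1
Step 3: u_x = 2x + 0
Step 4: At (3, 4): u_x = 6 + 0 = 6

6


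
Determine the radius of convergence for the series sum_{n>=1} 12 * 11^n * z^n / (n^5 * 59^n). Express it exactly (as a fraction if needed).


Step 1: General term a_n = 12 * 11^n / (n^5 * 59^n)
Step 2: By the root test, |a_n|^(1/n) = 12^(1/n) * 11 / (n^(5/n) * 59) -> 11/59 as n -> infinity (since 12^(1/n) -> 1 and n^(5/n) -> 1)
Step 3: R = 1/lim|a_n|^(1/n) = 59/11

59/11
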